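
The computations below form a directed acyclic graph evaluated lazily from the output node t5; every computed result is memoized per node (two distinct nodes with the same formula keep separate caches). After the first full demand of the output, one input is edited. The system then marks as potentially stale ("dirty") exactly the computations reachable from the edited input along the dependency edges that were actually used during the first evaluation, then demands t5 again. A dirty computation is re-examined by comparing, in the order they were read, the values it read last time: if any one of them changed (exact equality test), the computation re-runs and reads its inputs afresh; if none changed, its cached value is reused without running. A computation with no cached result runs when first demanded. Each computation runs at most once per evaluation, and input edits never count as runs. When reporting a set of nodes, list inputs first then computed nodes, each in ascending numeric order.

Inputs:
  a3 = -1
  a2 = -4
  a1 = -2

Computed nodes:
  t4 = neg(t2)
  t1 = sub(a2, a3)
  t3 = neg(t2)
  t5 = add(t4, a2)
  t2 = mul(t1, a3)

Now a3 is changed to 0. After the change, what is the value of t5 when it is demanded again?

Demanding t5 again yields -4.

First demand of the output computes:
  t1 = sub(-4, -1) = -3
  t2 = mul(-3, -1) = 3
  t4 = neg(3) = -3
  t5 = add(-3, -4) = -7

After the edit, cleaning proceeds:
  t1: a read changed (a3 -1->0) — executes, giving -4.
  t2: a read changed (t1 -3->-4; a3 -1->0) — executes, giving 0.
  t4: a read changed (t2 3->0) — executes, giving 0.
  t5: a read changed (t4 -3->0) — executes, giving -4.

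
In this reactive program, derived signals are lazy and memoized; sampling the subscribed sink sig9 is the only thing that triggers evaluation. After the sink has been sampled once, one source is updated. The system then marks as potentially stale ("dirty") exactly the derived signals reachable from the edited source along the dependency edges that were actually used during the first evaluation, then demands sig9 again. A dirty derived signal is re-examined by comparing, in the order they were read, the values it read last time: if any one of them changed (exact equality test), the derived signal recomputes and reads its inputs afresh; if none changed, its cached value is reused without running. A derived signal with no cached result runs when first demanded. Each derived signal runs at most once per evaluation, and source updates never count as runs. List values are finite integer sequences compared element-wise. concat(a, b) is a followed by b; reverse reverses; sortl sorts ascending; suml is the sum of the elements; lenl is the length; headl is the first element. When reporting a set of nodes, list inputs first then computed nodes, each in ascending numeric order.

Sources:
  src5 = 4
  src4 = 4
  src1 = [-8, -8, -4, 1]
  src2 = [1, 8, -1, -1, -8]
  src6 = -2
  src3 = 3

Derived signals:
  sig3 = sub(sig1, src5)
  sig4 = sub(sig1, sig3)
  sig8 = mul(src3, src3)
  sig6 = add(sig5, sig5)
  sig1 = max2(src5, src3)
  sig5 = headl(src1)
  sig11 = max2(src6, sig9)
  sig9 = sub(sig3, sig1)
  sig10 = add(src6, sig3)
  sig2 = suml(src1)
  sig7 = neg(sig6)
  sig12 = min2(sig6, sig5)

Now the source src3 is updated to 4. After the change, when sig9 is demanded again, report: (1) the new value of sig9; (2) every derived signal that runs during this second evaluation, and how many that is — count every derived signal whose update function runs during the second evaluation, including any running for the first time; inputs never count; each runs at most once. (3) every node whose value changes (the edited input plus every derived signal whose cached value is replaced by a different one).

Demanding sig9 again yields -4.
1 derived signals run: sig1.
The nodes whose values change: src3.
Note the absorption at sig1: it re-runs yet its value is the same, leaving the output's value untouched.

First demand of the output computes:
  sig1 = max2(4, 3) = 4
  sig3 = sub(4, 4) = 0
  sig9 = sub(0, 4) = -4

After the edit, cleaning proceeds:
  sig1: a read changed (src3 3->4) — executes, giving 4 — identical to its old value.
  sig3: dirty, but its reads are unchanged (sig1 unchanged, src5 unchanged); cached 0 stands.
  sig9: dirty, but its reads are unchanged (sig3 unchanged, sig1 unchanged); cached -4 stands.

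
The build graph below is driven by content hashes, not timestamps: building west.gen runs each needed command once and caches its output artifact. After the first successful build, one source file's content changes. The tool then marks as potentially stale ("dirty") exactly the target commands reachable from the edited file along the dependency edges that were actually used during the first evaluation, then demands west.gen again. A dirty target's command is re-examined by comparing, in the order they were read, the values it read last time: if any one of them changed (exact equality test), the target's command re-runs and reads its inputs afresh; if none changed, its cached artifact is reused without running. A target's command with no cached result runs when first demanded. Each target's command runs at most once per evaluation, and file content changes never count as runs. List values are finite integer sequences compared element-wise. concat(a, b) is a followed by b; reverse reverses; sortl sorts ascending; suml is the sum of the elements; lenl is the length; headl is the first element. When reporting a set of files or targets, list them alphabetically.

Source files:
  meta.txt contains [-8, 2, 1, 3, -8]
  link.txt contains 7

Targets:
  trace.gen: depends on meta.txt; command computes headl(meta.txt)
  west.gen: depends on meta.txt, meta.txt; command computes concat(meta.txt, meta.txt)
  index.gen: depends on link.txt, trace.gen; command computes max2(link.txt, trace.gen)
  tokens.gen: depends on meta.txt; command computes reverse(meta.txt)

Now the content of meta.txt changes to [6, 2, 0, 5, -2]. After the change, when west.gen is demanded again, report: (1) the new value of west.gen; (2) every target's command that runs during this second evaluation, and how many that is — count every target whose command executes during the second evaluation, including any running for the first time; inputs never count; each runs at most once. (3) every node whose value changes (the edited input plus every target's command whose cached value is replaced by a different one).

west.gen now evaluates to [6, 2, 0, 5, -2, 6, 2, 0, 5, -2].
Run set: west.gen (1 run).
Changed values: meta.txt, west.gen.

Initial pass — values computed on the first demand:
  west.gen = concat([-8, 2, 1, 3, -8], [-8, 2, 1, 3, -8]) = [-8, 2, 1, 3, -8, -8, 2, 1, 3, -8]

Second demand — change propagation:
  west.gen: re-runs because meta.txt [-8, 2, 1, 3, -8]->[6, 2, 0, 5, -2]; meta.txt [-8, 2, 1, 3, -8]->[6, 2, 0, 5, -2]; new result [6, 2, 0, 5, -2, 6, 2, 0, 5, -2].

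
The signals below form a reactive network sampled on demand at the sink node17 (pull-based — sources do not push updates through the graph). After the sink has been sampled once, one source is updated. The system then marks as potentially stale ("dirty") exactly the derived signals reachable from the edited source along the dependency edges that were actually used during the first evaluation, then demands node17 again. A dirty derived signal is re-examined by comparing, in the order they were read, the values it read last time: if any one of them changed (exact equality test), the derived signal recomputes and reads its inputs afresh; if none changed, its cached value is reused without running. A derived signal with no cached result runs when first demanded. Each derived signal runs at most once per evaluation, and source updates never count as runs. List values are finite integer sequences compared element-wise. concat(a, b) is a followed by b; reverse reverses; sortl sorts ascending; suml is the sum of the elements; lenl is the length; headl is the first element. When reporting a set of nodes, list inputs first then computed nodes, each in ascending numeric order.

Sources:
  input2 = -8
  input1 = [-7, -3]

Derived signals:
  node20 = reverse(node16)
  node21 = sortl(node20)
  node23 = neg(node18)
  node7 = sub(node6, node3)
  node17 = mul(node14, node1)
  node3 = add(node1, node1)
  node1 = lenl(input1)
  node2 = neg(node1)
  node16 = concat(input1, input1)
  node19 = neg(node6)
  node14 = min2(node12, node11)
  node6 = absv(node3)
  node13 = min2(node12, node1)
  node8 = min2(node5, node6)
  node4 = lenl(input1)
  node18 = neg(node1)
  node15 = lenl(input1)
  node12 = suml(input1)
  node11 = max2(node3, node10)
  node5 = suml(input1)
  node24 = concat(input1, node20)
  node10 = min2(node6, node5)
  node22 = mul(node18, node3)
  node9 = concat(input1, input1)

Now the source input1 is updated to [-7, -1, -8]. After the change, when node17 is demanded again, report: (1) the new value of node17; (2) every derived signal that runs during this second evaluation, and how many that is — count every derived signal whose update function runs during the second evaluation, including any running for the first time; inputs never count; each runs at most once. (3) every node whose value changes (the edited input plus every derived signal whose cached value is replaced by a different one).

Initial pass — values computed on the first demand:
  node1 = lenl([-7, -3]) = 2
  node3 = add(2, 2) = 4
  node5 = suml([-7, -3]) = -10
  node6 = absv(4) = 4
  node10 = min2(4, -10) = -10
  node11 = max2(4, -10) = 4
  node12 = suml([-7, -3]) = -10
  node14 = min2(-10, 4) = -10
  node17 = mul(-10, 2) = -20

Second demand — change propagation:
  node1: re-runs because input1 [-7, -3]->[-7, -1, -8]; new result 3.
  node3: re-runs because node1 2->3; node1 2->3; new result 6.
  node5: re-runs because input1 [-7, -3]->[-7, -1, -8]; new result -16.
  node6: re-runs because node3 4->6; new result 6.
  node10: re-runs because node6 4->6; node5 -10->-16; new result -16.
  node11: re-runs because node3 4->6; node10 -10->-16; new result 6.
  node12: re-runs because input1 [-7, -3]->[-7, -1, -8]; new result -16.
  node14: re-runs because node12 -10->-16; node11 4->6; new result -16.
  node17: re-runs because node14 -10->-16; node1 2->3; new result -48.

node17 now evaluates to -48.
Run set: node1, node3, node5, node6, node10, node11, node12, node14, node17 (9 run).
Changed values: input1, node1, node3, node5, node6, node10, node11, node12, node14, node17.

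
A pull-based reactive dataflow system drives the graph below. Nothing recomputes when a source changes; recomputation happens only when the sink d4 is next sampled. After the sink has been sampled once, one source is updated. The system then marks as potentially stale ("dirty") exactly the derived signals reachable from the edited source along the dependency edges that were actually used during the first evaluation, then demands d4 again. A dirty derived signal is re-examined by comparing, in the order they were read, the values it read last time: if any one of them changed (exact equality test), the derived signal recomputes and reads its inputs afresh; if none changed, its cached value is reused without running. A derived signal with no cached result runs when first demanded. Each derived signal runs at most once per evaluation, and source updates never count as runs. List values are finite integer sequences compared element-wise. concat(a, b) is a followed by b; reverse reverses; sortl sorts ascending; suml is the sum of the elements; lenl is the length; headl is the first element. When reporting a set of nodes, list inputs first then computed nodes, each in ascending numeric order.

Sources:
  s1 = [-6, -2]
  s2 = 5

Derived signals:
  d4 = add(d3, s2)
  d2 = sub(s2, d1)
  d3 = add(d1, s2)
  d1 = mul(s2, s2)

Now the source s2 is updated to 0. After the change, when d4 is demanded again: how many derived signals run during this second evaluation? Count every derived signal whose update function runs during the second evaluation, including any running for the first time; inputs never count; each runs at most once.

Derived signals that run: d1, d3, d4 — 3 in total.

First evaluation (everything demanded from the output):
  d1 = mul(5, 5) = 25
  d3 = add(25, 5) = 30
  d4 = add(30, 5) = 35

Propagation after the edit:
  d1: runs — s2 5->0; s2 5->0; result 0.
  d3: runs — d1 25->0; s2 5->0; result 0.
  d4: runs — d3 30->0; s2 5->0; result 0.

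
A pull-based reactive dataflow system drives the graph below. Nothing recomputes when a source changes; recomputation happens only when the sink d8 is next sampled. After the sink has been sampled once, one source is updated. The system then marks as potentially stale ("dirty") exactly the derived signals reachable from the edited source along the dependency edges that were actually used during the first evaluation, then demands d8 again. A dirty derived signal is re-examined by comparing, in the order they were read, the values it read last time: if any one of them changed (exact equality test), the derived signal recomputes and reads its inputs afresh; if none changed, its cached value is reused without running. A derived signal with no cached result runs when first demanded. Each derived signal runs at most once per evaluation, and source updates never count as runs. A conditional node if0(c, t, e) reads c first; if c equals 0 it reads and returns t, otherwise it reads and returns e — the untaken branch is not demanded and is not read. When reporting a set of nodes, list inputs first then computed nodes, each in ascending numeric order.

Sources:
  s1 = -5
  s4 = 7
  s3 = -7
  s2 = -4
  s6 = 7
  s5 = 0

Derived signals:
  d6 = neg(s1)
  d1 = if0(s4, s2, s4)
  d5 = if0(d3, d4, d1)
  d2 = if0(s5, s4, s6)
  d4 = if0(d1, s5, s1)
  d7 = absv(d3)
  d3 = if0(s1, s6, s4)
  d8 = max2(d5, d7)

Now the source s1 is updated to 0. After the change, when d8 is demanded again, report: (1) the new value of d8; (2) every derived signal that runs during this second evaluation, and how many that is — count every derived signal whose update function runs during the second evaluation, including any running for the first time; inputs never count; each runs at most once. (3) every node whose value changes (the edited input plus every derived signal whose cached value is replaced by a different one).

New value of d8: 7.
Derived signals that run: d3 — 1 in total.
Values that change: s1.
Key observation: the change is absorbed at d3 — it re-runs but produces the same value, and the output's value is unchanged.

First evaluation (everything demanded from the output):
  d1 = if0(s4=7 -> else branch s4) = 7
  d3 = if0(s1=-5 -> else branch s4) = 7
  d5 = if0(d3=7 -> else branch d1) = 7
  d7 = absv(7) = 7
  d8 = max2(7, 7) = 7

Propagation after the edit:
  d3: runs — s1 -5->0; result 7 (same value as before).
  d5: checked — values it read are unchanged (d3 unchanged, d1 unchanged); reused cached 7 without running.
  d7: checked — values it read are unchanged (d3 unchanged); reused cached 7 without running.
  d8: checked — values it read are unchanged (d5 unchanged, d7 unchanged); reused cached 7 without running.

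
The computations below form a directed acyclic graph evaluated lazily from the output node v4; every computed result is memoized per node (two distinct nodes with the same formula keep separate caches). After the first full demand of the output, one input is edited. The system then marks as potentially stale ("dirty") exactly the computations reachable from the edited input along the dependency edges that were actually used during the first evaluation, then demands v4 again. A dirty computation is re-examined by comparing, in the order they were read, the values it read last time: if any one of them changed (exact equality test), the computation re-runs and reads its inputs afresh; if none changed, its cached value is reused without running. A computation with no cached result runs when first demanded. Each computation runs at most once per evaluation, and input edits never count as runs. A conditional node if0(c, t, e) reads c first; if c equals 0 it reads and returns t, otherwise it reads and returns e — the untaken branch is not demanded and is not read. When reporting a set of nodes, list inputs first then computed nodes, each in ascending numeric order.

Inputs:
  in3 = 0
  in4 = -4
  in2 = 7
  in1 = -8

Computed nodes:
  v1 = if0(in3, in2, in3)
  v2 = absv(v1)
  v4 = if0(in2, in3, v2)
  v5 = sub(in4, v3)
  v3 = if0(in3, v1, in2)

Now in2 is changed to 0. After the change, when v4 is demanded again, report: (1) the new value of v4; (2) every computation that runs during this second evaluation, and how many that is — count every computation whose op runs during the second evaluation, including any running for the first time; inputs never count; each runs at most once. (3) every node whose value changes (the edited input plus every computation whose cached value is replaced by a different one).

Demanding v4 again yields 0.
1 computations run: v4.
The nodes whose values change: in2, v4.
Note the branch switch — demand abandons v1, v2, which are never re-examined.

First demand of the output computes:
  v1 = if0(in3=0 -> then branch in2) = 7
  v2 = absv(7) = 7
  v4 = if0(in2=7 -> else branch v2) = 7

After the edit, cleaning proceeds:
  v1: stays stale; no demand reaches it after the flip.
  v2: stays stale; no demand reaches it after the flip.
  v4: a read changed (in2 7->0) — executes, giving 0.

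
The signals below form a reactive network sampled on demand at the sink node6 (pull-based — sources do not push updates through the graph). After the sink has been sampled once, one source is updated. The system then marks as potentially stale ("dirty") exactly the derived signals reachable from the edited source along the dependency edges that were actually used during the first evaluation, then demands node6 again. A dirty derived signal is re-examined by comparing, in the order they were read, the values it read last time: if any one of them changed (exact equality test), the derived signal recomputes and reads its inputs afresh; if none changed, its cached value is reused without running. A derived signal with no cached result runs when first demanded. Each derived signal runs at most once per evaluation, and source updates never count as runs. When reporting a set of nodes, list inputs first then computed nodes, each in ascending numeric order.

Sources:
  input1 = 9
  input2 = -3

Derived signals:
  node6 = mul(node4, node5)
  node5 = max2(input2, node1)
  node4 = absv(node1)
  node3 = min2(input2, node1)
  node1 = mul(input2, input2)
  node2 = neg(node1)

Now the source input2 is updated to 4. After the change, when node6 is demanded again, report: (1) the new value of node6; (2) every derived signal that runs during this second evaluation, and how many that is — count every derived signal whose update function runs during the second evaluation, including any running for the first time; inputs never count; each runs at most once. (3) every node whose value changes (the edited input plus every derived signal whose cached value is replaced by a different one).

node6 now evaluates to 256.
Run set: node1, node4, node5, node6 (4 run).
Changed values: input2, node1, node4, node5, node6.

Initial pass — values computed on the first demand:
  node1 = mul(-3, -3) = 9
  node4 = absv(9) = 9
  node5 = max2(-3, 9) = 9
  node6 = mul(9, 9) = 81

Second demand — change propagation:
  node1: re-runs because input2 -3->4; input2 -3->4; new result 16.
  node4: re-runs because node1 9->16; new result 16.
  node5: re-runs because input2 -3->4; node1 9->16; new result 16.
  node6: re-runs because node4 9->16; node5 9->16; new result 256.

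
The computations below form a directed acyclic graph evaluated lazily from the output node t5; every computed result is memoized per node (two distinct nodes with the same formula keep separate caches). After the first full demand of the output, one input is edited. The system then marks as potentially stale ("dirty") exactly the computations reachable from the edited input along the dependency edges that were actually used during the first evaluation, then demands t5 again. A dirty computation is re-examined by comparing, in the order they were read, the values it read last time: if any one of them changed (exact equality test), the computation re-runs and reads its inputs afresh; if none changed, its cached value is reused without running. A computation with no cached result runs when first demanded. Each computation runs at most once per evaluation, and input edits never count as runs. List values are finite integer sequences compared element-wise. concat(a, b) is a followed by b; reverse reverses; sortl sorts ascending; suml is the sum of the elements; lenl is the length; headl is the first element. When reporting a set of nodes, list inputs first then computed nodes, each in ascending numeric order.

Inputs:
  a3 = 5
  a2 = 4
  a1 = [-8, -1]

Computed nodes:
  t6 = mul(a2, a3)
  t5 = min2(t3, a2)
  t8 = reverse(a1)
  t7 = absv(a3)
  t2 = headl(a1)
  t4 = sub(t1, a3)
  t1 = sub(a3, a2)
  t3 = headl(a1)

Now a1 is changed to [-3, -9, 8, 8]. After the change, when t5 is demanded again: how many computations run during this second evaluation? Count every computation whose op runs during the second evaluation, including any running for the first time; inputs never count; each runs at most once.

First demand of the output computes:
  t3 = headl([-8, -1]) = -8
  t5 = min2(-8, 4) = -8

After the edit, cleaning proceeds:
  t3: a read changed (a1 [-8, -1]->[-3, -9, 8, 8]) — executes, giving -3.
  t5: a read changed (t3 -8->-3) — executes, giving -3.

2 computations run: t3, t5.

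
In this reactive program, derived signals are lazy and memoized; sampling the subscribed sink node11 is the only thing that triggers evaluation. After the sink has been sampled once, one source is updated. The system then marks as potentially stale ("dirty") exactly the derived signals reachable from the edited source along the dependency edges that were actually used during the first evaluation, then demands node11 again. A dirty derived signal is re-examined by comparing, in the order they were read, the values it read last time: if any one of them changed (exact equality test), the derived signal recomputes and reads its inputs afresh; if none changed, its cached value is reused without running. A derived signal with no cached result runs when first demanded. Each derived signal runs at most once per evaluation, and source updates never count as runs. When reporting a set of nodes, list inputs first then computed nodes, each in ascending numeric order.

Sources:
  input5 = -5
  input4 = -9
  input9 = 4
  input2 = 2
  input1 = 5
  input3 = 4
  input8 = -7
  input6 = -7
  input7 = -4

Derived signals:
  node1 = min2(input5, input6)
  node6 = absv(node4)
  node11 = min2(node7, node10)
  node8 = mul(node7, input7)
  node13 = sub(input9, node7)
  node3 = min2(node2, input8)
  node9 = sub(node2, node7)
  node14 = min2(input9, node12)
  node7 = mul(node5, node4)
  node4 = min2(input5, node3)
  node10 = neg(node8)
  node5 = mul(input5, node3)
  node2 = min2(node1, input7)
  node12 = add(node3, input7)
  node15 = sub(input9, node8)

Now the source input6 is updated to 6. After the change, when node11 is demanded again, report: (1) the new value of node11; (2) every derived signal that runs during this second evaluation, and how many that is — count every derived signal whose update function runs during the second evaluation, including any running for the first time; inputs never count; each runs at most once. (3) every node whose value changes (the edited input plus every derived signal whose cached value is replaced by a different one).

Demanding node11 again yields -980.
3 derived signals run: node1, node2, node3.
The nodes whose values change: input6, node1, node2.
Note the absorption at node3: it re-runs yet its value is the same, leaving the output's value untouched.

First demand of the output computes:
  node1 = min2(-5, -7) = -7
  node2 = min2(-7, -4) = -7
  node3 = min2(-7, -7) = -7
  node4 = min2(-5, -7) = -7
  node5 = mul(-5, -7) = 35
  node7 = mul(35, -7) = -245
  node8 = mul(-245, -4) = 980
  node10 = neg(980) = -980
  node11 = min2(-245, -980) = -980

After the edit, cleaning proceeds:
  node1: a read changed (input6 -7->6) — executes, giving -5.
  node2: a read changed (node1 -7->-5) — executes, giving -5.
  node3: a read changed (node2 -7->-5) — executes, giving -7 — identical to its old value.
  node4: dirty, but its reads are unchanged (input5 unchanged, node3 unchanged); cached -7 stands.
  node5: dirty, but its reads are unchanged (input5 unchanged, node3 unchanged); cached 35 stands.
  node7: dirty, but its reads are unchanged (node5 unchanged, node4 unchanged); cached -245 stands.
  node8: dirty, but its reads are unchanged (node7 unchanged, input7 unchanged); cached 980 stands.
  node10: dirty, but its reads are unchanged (node8 unchanged); cached -980 stands.
  node11: dirty, but its reads are unchanged (node7 unchanged, node10 unchanged); cached -980 stands.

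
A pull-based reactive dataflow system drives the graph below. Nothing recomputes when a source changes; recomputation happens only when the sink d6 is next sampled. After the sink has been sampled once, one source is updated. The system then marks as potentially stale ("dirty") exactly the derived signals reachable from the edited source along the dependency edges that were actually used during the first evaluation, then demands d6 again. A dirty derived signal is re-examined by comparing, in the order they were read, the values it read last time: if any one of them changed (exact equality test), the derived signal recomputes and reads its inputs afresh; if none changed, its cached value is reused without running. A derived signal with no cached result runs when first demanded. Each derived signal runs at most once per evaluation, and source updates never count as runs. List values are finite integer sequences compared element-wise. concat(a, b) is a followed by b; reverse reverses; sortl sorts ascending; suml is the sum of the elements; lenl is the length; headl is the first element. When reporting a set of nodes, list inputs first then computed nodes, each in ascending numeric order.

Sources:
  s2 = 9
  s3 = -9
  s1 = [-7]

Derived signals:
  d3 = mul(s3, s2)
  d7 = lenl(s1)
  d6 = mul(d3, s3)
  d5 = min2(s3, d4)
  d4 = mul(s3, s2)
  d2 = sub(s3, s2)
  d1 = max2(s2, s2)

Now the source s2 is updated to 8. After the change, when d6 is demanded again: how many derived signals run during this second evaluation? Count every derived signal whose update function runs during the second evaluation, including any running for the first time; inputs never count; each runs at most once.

First evaluation (everything demanded from the output):
  d3 = mul(-9, 9) = -81
  d6 = mul(-81, -9) = 729

Propagation after the edit:
  d3: runs — s2 9->8; result -72.
  d6: runs — d3 -81->-72; result 648.

Derived signals that run: d3, d6 — 2 in total.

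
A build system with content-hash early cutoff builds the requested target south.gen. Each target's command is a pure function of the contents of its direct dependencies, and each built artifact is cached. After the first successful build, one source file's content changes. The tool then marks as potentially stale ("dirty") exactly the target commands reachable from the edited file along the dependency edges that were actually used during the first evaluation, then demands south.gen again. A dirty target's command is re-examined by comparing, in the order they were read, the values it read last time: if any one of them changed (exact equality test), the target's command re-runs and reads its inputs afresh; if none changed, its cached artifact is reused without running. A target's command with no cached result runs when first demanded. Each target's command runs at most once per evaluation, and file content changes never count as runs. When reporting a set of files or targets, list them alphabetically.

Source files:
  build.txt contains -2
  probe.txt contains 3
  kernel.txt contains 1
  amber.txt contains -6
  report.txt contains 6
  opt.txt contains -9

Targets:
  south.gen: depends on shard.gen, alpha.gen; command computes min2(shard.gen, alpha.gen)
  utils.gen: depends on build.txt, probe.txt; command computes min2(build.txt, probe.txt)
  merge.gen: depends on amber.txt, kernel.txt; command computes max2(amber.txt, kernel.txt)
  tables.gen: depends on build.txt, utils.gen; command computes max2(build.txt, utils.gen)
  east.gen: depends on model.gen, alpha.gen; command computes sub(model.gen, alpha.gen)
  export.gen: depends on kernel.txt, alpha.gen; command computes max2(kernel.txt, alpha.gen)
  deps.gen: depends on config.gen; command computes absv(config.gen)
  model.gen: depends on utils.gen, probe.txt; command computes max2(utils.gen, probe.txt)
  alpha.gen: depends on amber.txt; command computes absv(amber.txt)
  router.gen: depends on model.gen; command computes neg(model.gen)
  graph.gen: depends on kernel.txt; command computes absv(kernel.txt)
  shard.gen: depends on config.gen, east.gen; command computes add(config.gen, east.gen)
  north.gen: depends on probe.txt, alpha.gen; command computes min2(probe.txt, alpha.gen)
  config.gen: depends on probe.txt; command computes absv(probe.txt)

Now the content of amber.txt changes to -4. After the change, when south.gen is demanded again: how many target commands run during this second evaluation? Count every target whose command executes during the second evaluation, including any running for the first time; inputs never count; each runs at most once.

First evaluation (everything demanded from the output):
  alpha.gen = absv(-6) = 6
  config.gen = absv(3) = 3
  utils.gen = min2(-2, 3) = -2
  model.gen = max2(-2, 3) = 3
  east.gen = sub(3, 6) = -3
  shard.gen = add(3, -3) = 0
  south.gen = min2(0, 6) = 0

Propagation after the edit:
  alpha.gen: runs — amber.txt -6->-4; result 4.
  east.gen: runs — alpha.gen 6->4; result -1.
  shard.gen: runs — east.gen -3->-1; result 2.
  south.gen: runs — shard.gen 0->2; alpha.gen 6->4; result 2.

Target commands that run: alpha.gen, east.gen, shard.gen, south.gen — 4 in total.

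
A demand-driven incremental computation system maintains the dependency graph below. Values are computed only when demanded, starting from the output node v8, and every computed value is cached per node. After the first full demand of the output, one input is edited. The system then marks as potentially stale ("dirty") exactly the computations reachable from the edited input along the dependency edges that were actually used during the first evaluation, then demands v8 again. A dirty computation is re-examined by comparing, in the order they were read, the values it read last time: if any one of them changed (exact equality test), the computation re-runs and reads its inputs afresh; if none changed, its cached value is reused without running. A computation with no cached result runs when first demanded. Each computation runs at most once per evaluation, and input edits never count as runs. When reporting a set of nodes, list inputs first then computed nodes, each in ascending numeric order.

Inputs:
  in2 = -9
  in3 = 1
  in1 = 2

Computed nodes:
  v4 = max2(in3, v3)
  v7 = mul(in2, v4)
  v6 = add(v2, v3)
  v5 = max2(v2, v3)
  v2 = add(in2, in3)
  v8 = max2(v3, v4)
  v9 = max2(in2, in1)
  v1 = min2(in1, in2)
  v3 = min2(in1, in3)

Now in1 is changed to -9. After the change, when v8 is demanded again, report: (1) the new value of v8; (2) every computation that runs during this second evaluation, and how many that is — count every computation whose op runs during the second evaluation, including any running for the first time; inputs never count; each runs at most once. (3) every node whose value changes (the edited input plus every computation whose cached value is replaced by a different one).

New value of v8: 1.
Computations that run: v3, v4, v8 — 3 in total.
Values that change: in1, v3.

First evaluation (everything demanded from the output):
  v3 = min2(2, 1) = 1
  v4 = max2(1, 1) = 1
  v8 = max2(1, 1) = 1

Propagation after the edit:
  v3: runs — in1 2->-9; result -9.
  v4: runs — v3 1->-9; result 1 (same value as before).
  v8: runs — v3 1->-9; result 1 (same value as before).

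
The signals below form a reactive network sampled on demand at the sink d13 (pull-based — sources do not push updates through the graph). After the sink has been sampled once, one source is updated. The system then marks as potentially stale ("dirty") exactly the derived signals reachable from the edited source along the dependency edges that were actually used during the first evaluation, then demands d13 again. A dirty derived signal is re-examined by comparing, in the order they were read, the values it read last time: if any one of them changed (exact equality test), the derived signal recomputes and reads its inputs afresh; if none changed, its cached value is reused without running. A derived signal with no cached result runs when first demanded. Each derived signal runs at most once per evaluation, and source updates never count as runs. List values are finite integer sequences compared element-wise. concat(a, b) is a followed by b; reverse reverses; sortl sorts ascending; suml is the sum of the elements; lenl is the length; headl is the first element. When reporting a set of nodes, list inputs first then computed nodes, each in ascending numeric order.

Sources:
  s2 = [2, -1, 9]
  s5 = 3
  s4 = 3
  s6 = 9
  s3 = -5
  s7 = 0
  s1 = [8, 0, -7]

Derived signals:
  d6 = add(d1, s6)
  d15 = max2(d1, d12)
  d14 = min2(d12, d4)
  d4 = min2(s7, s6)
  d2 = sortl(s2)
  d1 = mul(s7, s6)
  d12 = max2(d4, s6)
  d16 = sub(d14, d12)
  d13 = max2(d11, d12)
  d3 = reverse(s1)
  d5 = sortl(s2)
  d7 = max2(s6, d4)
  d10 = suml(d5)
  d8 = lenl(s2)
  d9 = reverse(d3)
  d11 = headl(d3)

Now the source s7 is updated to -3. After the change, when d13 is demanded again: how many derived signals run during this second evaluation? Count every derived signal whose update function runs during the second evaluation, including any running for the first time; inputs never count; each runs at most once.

Initial pass — values computed on the first demand:
  d3 = reverse([8, 0, -7]) = [-7, 0, 8]
  d4 = min2(0, 9) = 0
  d11 = headl([-7, 0, 8]) = -7
  d12 = max2(0, 9) = 9
  d13 = max2(-7, 9) = 9

Second demand — change propagation:
  d4: re-runs because s7 0->-3; new result -3.
  d12: re-runs because d4 0->-3; new result 9 (unchanged).
  d13: re-examined; everything it read last time is the same (d11 unchanged, d12 unchanged) — cache 9 kept, no run.

The important point: d12 recomputes to an identical value, and the output ends up unchanged.

Run set: d4, d12 (2 run).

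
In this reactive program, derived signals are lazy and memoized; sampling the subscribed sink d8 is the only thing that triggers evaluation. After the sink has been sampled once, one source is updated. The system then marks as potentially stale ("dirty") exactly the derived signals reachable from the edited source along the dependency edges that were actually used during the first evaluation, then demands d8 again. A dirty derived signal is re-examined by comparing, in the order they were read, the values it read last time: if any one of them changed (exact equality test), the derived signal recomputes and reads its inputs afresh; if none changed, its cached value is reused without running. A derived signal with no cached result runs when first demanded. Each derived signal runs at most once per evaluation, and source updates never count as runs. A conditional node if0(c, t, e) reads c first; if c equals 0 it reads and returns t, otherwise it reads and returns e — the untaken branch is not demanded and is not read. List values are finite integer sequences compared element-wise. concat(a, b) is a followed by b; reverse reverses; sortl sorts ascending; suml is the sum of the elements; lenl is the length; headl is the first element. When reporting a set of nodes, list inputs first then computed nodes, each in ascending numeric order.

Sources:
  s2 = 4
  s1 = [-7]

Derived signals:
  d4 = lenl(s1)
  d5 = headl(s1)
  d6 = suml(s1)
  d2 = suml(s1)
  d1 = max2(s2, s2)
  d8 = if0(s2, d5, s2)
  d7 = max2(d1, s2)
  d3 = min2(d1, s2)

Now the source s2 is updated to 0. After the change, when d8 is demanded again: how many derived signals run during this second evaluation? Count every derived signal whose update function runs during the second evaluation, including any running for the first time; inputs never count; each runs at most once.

First demand of the output computes:
  d8 = if0(s2=4 -> else branch s2) = 4

After the edit, cleaning proceeds:
  d5: had never run; runs now, result -7.
  d8: a read changed (s2 4->0; s2 4->0) — executes, giving -7.

Note the branch switch — d5 had no cache and runs now for the first time.

2 derived signals run: d5, d8.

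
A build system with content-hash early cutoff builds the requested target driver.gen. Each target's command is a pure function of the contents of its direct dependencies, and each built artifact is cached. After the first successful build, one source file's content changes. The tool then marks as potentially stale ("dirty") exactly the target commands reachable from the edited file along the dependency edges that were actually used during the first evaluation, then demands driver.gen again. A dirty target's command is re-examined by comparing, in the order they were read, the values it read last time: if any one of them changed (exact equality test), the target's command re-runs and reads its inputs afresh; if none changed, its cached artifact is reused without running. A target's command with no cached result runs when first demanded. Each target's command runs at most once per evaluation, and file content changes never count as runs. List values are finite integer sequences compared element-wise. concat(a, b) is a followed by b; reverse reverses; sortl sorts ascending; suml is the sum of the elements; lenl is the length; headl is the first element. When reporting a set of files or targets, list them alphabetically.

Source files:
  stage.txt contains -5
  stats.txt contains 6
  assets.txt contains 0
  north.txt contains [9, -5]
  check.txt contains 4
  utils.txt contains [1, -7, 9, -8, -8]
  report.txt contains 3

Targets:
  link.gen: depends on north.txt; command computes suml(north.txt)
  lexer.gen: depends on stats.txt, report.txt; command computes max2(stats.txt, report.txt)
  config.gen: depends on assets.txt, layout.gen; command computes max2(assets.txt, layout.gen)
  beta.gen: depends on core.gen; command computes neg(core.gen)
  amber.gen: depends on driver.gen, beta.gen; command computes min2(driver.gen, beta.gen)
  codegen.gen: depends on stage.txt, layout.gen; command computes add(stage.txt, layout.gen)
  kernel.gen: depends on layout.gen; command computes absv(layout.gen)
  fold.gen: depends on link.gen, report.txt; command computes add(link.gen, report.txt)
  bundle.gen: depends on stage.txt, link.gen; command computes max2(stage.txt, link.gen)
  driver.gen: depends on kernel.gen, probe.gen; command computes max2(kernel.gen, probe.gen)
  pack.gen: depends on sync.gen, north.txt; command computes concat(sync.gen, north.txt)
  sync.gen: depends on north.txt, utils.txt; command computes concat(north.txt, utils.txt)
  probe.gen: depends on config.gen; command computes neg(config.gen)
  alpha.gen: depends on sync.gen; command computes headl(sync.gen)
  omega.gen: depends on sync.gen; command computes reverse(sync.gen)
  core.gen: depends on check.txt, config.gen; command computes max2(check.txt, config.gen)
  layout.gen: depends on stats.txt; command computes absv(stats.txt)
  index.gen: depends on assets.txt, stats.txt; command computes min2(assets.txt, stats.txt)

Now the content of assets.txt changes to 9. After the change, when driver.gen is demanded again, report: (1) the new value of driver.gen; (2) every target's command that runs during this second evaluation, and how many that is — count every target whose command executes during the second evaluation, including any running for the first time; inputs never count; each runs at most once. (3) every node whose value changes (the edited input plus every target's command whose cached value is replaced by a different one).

New value of driver.gen: 6.
Target commands that run: config.gen, driver.gen, probe.gen — 3 in total.
Values that change: assets.txt, config.gen, probe.gen.

First evaluation (everything demanded from the output):
  layout.gen = absv(6) = 6
  config.gen = max2(0, 6) = 6
  kernel.gen = absv(6) = 6
  probe.gen = neg(6) = -6
  driver.gen = max2(6, -6) = 6

Propagation after the edit:
  config.gen: runs — assets.txt 0->9; result 9.
  probe.gen: runs — config.gen 6->9; result -9.
  driver.gen: runs — probe.gen -6->-9; result 6 (same value as before).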